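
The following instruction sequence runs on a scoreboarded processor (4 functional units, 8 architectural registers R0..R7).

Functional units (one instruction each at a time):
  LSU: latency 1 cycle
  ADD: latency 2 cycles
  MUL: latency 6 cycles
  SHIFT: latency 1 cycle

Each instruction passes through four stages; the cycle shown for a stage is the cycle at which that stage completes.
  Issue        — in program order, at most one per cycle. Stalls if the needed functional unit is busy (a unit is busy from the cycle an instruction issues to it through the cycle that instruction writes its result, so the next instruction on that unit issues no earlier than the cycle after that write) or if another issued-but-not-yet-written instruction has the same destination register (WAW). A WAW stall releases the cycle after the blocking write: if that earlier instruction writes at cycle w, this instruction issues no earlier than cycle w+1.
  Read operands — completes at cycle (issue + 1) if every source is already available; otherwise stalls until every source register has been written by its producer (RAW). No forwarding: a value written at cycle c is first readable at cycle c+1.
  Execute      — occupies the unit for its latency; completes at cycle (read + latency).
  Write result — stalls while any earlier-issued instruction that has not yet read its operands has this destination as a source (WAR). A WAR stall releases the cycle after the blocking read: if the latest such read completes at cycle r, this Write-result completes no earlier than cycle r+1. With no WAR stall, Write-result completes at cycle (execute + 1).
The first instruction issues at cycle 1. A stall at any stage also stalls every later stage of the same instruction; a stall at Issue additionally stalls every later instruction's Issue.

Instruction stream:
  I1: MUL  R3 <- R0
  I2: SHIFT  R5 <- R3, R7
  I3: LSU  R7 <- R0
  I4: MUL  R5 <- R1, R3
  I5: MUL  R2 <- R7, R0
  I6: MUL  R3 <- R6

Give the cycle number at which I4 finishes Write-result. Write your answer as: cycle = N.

cycle = 21

[I1] 1/2/8/9
[I2] 2/10/11/12  (RAW R3: wait I1 write@9)
[I3] 3/4/5/11  (WAR R7: wait I2 read@10)
[I4] 13/14/20/21  (WAW R5: wait I2 write@12)
[I5] 22/23/29/30  (struct: MUL busy until I4 writes@21)
[I6] 31/32/38/39  (struct: MUL busy until I5 writes@30)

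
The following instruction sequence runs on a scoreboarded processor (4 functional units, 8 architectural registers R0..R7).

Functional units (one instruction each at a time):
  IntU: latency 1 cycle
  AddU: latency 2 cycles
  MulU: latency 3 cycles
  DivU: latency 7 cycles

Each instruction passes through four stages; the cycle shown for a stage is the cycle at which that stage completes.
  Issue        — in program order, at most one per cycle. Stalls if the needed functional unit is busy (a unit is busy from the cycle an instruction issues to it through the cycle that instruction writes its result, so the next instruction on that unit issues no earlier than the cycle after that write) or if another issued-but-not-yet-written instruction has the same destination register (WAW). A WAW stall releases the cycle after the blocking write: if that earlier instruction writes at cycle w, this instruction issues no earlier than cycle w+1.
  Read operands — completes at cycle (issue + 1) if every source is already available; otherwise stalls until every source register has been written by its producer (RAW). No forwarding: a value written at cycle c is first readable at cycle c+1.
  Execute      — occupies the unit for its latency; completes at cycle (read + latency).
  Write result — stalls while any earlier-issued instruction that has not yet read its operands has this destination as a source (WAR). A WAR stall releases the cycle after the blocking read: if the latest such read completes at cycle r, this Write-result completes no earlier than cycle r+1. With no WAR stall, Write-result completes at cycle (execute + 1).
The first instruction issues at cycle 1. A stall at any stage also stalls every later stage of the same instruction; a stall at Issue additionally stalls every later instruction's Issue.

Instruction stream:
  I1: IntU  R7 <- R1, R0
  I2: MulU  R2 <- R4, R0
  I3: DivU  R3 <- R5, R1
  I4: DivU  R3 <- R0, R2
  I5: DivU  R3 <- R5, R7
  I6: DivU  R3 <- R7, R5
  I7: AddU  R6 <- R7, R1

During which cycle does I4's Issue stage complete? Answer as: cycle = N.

cycle = 13

cycle 1: I1 dispatched to IntU
cycle 2: I1 operands ready · I2 dispatched to MulU
cycle 3: I1 complete · I2 operands ready · I3 dispatched to DivU
cycle 4: R7←I1 · I3 operands ready
cycle 6: I2 complete
cycle 7: R2←I2
cycle 11: I3 complete
cycle 12: R3←I3
cycle 13: I4 dispatched to DivU
cycle 14: I4 operands ready
cycle 21: I4 complete
cycle 22: R3←I4
cycle 23: I5 dispatched to DivU
cycle 24: I5 operands ready
cycle 31: I5 complete
cycle 32: R3←I5
cycle 33: I6 dispatched to DivU
cycle 34: I6 operands ready · I7 dispatched to AddU
cycle 35: I7 operands ready
cycle 37: I7 complete
cycle 38: R6←I7
cycle 41: I6 complete
cycle 42: R3←I6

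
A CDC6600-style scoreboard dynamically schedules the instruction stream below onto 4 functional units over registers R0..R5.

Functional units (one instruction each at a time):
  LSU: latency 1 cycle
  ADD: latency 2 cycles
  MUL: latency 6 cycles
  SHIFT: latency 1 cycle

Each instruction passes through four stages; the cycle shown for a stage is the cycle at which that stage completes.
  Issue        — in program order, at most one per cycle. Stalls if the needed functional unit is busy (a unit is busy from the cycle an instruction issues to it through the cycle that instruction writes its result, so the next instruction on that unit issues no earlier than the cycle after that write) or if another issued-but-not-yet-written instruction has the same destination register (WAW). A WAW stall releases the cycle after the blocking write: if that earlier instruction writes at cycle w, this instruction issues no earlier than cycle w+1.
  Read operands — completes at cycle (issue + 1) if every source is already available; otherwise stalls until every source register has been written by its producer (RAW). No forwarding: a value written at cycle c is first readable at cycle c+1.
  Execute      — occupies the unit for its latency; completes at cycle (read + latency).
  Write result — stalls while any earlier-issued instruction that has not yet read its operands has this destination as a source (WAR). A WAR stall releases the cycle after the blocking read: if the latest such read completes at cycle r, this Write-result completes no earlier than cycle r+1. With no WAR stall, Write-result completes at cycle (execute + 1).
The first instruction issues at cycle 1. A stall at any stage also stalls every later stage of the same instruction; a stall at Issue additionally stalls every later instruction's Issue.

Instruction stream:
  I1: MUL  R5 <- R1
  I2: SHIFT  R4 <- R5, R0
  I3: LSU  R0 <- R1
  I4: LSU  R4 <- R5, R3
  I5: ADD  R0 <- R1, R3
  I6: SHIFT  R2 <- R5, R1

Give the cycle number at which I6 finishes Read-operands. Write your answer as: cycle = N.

c1: issue I1 (MUL)
c2: I1 read-ops, issue I2 (SHIFT)
c3: issue I3 (LSU)
c4: I3 read-ops
c5: I3 finished on LSU
c8: I1 finished on MUL
c9: I1→R5
c10: I2 read-ops
c11: I2 finished on SHIFT, I3→R0
c12: I2→R4
c13: issue I4 (LSU)
c14: I4 read-ops, issue I5 (ADD)
c15: I4 finished on LSU, I5 read-ops, issue I6 (SHIFT)
c16: I4→R4, I6 read-ops
c17: I5 finished on ADD, I6 finished on SHIFT
c18: I5→R0, I6→R2

cycle = 16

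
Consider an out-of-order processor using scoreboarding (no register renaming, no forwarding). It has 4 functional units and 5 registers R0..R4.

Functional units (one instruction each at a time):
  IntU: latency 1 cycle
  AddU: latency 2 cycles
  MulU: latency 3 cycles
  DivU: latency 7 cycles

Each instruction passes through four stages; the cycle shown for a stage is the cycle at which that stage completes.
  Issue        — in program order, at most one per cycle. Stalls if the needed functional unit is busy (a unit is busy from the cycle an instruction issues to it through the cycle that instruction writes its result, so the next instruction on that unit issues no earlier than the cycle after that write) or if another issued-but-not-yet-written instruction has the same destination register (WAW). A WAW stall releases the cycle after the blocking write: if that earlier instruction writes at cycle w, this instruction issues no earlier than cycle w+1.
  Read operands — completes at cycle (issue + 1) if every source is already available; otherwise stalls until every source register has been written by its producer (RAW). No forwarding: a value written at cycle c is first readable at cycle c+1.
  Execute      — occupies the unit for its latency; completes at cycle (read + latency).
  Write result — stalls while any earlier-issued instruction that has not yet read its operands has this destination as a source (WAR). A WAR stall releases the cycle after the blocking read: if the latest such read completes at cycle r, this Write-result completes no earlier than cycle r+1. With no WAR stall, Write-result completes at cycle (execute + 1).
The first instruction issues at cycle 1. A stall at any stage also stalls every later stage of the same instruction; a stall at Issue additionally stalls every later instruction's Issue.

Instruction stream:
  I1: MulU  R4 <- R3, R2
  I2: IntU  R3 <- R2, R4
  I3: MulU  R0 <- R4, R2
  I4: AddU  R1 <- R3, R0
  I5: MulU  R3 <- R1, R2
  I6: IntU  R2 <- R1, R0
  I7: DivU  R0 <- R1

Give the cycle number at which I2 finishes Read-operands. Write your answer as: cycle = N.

cycle = 7

I1  is:1  ro:2  ex:5  wr:6
I2  is:2  ro:7  ex:8  wr:9  — RAW R4: wait I1 write@6
I3  is:7  ro:8  ex:11  wr:12  — struct: MulU busy until I1 writes@6
I4  is:8  ro:13  ex:15  wr:16  — RAW R0: wait I3 write@12
I5  is:13  ro:17  ex:20  wr:21  — struct: MulU busy until I3 writes@12, RAW R1: wait I4 write@16
I6  is:14  ro:17  ex:18  wr:19  — RAW R1: wait I4 write@16
I7  is:15  ro:17  ex:24  wr:25  — RAW R1: wait I4 write@16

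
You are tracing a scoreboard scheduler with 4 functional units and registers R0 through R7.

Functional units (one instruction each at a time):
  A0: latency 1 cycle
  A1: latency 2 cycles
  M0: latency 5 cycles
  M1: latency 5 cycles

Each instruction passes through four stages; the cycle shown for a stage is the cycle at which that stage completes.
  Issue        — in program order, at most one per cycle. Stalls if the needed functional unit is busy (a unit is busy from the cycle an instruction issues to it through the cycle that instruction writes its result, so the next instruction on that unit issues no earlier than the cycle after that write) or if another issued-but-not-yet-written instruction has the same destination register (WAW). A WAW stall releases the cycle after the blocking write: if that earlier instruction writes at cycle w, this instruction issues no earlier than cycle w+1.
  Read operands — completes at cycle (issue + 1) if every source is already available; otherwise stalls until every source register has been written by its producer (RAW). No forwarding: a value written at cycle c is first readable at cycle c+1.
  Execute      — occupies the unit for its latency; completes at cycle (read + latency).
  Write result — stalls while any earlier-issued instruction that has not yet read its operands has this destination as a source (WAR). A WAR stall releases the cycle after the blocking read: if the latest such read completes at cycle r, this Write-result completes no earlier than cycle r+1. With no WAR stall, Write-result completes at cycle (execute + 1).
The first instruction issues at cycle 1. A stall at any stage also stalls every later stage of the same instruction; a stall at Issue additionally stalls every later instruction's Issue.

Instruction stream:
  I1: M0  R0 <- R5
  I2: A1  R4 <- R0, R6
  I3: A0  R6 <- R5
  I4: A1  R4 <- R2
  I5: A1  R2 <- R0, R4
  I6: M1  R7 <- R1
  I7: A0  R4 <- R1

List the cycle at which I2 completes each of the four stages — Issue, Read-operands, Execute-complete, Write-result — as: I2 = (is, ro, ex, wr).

I2 = (2, 9, 11, 12)

[1] I1 dispatched to M0
[2] I1 operands ready | I2 dispatched to A1
[3] I3 dispatched to A0
[4] I3 operands ready
[5] I3 complete
[7] I1 complete
[8] R0←I1
[9] I2 operands ready
[10] R6←I3
[11] I2 complete
[12] R4←I2
[13] I4 dispatched to A1
[14] I4 operands ready
[16] I4 complete
[17] R4←I4
[18] I5 dispatched to A1
[19] I5 operands ready | I6 dispatched to M1
[20] I6 operands ready | I7 dispatched to A0
[21] I5 complete | I7 operands ready
[22] R2←I5 | I7 complete
[23] R4←I7
[25] I6 complete
[26] R7←I6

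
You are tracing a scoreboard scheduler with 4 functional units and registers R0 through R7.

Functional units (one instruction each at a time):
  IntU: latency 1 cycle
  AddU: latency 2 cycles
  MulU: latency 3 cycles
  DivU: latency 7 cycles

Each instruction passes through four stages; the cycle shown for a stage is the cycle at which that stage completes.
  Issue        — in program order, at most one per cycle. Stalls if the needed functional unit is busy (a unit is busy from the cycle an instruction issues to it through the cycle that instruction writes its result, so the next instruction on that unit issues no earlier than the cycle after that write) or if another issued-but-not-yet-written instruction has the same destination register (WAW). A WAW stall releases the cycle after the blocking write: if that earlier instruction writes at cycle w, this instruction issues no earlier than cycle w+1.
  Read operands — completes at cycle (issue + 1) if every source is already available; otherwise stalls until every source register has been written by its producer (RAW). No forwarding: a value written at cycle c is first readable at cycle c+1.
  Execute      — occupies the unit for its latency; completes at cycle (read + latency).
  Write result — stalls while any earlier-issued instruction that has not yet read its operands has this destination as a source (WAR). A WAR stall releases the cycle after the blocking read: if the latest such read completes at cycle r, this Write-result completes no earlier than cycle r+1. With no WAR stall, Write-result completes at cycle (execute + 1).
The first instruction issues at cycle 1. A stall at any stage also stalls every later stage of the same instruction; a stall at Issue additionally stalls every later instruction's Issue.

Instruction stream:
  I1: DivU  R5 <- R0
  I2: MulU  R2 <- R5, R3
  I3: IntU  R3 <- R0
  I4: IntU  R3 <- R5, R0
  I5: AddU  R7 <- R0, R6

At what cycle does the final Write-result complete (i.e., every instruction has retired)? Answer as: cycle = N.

1) issue 1, read 2, done 9, write 10
2) issue 2, read 11, done 14, write 15  <RAW R5: wait I1 write@10>
3) issue 3, read 4, done 5, write 12  <WAR R3: wait I2 read@11>
4) issue 13, read 14, done 15, write 16  <struct: IntU busy until I3 writes@12>
5) issue 14, read 15, done 17, write 18

cycle = 18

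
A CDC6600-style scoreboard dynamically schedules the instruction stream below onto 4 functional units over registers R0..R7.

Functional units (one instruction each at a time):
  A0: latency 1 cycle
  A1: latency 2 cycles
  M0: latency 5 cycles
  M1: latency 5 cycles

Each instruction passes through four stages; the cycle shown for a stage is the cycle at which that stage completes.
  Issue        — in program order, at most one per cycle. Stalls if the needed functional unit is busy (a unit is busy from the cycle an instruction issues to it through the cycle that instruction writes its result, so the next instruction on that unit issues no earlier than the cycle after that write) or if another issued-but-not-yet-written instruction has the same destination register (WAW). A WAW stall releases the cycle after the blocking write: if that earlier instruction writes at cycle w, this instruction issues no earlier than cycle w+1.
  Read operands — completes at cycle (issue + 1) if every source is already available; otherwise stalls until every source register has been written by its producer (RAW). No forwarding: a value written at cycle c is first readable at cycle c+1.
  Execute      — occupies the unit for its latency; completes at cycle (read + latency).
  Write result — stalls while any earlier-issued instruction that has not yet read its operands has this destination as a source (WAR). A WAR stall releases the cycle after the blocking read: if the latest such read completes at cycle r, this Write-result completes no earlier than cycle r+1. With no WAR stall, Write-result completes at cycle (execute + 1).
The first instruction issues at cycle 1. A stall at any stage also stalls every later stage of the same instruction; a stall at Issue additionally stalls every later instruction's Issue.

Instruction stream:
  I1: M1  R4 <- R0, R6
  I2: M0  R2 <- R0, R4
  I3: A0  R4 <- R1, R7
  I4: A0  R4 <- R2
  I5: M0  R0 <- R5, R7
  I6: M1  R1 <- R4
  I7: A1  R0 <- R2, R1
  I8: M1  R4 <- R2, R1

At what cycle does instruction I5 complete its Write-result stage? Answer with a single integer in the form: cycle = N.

cycle = 23

t=1  issue I1 (M1)
t=2  I1 read-ops, issue I2 (M0)
t=7  I1 finished on M1
t=8  I1→R4
t=9  I2 read-ops, issue I3 (A0)
t=10  I3 read-ops
t=11  I3 finished on A0
t=12  I3→R4
t=13  issue I4 (A0)
t=14  I2 finished on M0
t=15  I2→R2
t=16  I4 read-ops, issue I5 (M0)
t=17  I4 finished on A0, I5 read-ops, issue I6 (M1)
t=18  I4→R4
t=19  I6 read-ops
t=22  I5 finished on M0
t=23  I5→R0
t=24  I6 finished on M1, issue I7 (A1)
t=25  I6→R1
t=26  I7 read-ops, issue I8 (M1)
t=27  I8 read-ops
t=28  I7 finished on A1
t=29  I7→R0
t=32  I8 finished on M1
t=33  I8→R4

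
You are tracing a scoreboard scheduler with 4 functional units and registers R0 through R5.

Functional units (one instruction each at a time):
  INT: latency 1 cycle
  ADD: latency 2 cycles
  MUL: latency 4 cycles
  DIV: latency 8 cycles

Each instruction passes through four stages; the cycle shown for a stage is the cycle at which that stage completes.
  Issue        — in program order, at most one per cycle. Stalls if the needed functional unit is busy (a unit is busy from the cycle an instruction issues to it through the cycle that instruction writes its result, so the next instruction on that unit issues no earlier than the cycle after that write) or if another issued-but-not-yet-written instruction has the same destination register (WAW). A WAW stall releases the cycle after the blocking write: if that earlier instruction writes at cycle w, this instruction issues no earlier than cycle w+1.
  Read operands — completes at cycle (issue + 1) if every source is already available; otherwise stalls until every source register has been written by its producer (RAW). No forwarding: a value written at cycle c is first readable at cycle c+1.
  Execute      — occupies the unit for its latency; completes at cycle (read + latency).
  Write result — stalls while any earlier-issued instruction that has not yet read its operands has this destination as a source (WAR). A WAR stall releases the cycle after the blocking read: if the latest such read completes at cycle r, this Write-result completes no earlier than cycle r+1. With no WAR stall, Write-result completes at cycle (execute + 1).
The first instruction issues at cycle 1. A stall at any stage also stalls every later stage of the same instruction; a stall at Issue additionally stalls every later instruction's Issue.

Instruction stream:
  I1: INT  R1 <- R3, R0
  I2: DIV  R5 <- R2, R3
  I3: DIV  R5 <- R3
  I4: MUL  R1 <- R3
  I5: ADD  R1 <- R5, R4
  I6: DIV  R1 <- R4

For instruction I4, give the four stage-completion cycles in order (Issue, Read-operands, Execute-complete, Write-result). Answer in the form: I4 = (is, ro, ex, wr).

I1 -> (1, 2, 3, 4)
I2 -> (2, 3, 11, 12)
I3 -> (13, 14, 22, 23)  // struct: DIV busy until I2 writes@12
I4 -> (14, 15, 19, 20)
I5 -> (21, 24, 26, 27)  // WAW R1: wait I4 write@20, RAW R5: wait I3 write@23
I6 -> (28, 29, 37, 38)  // WAW R1: wait I5 write@27

I4 = (14, 15, 19, 20)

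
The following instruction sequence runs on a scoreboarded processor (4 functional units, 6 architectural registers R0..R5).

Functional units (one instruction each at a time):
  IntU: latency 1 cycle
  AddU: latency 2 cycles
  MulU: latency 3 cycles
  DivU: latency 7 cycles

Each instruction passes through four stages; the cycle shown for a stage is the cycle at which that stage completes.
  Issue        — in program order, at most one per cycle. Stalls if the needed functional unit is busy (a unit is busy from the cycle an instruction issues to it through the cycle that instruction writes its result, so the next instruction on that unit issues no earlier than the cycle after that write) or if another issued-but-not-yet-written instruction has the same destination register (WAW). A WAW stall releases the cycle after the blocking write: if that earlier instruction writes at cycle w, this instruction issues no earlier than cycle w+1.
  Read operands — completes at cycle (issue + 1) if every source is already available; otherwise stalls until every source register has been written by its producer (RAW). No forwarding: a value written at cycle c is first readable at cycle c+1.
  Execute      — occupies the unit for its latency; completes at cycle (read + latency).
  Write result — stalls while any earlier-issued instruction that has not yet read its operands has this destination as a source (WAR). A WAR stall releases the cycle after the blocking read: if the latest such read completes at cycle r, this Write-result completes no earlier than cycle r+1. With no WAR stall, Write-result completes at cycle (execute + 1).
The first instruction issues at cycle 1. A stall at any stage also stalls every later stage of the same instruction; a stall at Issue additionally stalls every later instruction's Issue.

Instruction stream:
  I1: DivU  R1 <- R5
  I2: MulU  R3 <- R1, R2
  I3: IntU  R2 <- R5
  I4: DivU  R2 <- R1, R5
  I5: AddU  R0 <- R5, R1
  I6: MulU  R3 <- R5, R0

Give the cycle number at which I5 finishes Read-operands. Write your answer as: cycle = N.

cycle = 15

1) issue 1, read 2, done 9, write 10
2) issue 2, read 11, done 14, write 15  <RAW R1: wait I1 write@10>
3) issue 3, read 4, done 5, write 12  <WAR R2: wait I2 read@11>
4) issue 13, read 14, done 21, write 22  <WAW R2: wait I3 write@12>
5) issue 14, read 15, done 17, write 18
6) issue 16, read 19, done 22, write 23  <struct: MulU busy until I2 writes@15 / RAW R0: wait I5 write@18>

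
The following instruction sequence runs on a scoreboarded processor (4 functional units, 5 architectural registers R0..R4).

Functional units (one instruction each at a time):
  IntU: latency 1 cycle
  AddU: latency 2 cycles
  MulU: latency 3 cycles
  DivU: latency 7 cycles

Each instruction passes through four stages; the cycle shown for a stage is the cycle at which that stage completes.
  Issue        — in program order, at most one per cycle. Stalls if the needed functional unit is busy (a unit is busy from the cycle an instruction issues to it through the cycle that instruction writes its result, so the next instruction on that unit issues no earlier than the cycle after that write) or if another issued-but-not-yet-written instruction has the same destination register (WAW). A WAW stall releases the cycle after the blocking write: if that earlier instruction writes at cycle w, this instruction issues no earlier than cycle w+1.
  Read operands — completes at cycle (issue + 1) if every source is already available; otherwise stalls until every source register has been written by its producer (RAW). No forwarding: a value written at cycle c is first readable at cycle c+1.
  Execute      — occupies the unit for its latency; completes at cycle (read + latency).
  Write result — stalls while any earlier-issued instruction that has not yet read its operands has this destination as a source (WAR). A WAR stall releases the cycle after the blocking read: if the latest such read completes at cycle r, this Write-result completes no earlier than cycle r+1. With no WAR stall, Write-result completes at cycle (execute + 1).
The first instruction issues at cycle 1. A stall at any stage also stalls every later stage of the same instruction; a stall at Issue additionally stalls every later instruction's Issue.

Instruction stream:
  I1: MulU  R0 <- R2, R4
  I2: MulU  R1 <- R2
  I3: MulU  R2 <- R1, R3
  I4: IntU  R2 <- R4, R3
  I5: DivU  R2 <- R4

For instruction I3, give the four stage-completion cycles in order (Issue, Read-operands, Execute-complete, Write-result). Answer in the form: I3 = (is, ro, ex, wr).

1) issue 1, read 2, done 5, write 6
2) issue 7, read 8, done 11, write 12  <struct: MulU busy until I1 writes@6>
3) issue 13, read 14, done 17, write 18  <struct: MulU busy until I2 writes@12>
4) issue 19, read 20, done 21, write 22  <WAW R2: wait I3 write@18>
5) issue 23, read 24, done 31, write 32  <WAW R2: wait I4 write@22>

I3 = (13, 14, 17, 18)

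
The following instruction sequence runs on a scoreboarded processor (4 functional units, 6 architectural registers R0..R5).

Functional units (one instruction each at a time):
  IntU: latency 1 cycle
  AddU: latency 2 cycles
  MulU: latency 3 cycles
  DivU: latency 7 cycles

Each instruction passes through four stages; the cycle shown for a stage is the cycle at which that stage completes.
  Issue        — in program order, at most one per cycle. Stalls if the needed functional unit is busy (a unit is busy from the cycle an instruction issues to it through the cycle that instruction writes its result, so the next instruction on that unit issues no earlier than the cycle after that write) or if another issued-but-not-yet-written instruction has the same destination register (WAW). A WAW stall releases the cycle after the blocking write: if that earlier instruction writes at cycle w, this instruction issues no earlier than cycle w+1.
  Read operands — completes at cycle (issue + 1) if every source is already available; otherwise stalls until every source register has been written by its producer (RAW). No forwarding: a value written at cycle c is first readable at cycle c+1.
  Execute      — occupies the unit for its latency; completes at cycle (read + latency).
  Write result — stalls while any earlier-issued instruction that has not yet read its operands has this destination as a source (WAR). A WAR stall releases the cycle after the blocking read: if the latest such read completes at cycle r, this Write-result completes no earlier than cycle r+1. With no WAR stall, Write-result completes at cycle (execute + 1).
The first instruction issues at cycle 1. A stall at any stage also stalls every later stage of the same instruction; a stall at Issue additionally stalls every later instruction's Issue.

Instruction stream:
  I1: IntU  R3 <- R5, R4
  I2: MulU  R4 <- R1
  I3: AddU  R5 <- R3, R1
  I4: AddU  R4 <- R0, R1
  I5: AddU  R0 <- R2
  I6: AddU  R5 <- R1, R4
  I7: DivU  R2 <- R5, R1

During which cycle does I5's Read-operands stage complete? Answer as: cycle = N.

cycle = 15

[I1] 1/2/3/4
[I2] 2/3/6/7
[I3] 3/5/7/8  (RAW R3: wait I1 write@4)
[I4] 9/10/12/13  (struct: AddU busy until I3 writes@8)
[I5] 14/15/17/18  (struct: AddU busy until I4 writes@13)
[I6] 19/20/22/23  (struct: AddU busy until I5 writes@18)
[I7] 20/24/31/32  (RAW R5: wait I6 write@23)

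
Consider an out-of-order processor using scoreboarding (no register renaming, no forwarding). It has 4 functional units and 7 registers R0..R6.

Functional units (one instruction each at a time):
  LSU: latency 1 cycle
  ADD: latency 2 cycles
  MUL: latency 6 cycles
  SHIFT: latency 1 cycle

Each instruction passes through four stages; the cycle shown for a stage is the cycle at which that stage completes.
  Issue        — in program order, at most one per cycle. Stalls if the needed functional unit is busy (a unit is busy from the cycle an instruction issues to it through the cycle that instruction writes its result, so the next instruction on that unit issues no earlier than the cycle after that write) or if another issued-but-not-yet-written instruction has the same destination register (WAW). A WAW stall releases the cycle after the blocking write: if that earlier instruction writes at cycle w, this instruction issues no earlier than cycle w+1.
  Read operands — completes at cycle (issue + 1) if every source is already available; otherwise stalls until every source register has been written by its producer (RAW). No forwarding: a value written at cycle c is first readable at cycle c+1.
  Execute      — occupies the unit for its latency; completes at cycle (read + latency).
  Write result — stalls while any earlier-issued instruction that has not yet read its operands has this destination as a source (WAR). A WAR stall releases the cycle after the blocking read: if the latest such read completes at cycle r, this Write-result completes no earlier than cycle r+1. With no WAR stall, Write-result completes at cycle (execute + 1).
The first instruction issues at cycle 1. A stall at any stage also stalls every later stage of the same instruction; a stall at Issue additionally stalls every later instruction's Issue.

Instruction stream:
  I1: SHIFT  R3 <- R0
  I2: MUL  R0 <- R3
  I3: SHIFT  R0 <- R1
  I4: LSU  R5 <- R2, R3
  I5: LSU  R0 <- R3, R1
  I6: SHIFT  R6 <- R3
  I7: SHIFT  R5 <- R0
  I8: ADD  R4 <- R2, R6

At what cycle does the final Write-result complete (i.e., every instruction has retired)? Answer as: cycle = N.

[I1] 1/2/3/4
[I2] 2/5/11/12  (RAW R3: wait I1 write@4)
[I3] 13/14/15/16  (WAW R0: wait I2 write@12)
[I4] 14/15/16/17
[I5] 18/19/20/21  (struct: LSU busy until I4 writes@17)
[I6] 19/20/21/22
[I7] 23/24/25/26  (struct: SHIFT busy until I6 writes@22)
[I8] 24/25/27/28

cycle = 28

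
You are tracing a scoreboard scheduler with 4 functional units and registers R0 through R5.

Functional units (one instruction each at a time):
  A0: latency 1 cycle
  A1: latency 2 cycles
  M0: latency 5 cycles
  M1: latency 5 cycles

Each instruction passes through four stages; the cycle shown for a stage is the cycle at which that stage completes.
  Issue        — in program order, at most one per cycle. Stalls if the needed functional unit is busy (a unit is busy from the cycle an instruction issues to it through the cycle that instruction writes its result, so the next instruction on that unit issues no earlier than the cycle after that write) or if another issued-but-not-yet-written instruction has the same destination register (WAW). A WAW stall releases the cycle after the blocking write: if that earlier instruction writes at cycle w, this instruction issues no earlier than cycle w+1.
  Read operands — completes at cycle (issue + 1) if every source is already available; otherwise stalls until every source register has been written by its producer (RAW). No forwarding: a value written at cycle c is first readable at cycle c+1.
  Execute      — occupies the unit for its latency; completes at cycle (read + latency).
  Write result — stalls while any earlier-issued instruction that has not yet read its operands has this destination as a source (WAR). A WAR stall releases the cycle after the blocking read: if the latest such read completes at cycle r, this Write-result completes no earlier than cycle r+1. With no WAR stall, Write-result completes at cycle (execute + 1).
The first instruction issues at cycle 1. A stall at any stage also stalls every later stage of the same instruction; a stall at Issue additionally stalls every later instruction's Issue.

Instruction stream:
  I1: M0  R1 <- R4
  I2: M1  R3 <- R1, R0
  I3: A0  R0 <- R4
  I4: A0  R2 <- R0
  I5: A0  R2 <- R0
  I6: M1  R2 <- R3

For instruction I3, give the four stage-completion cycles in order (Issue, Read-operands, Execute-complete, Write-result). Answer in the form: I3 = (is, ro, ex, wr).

I3 = (3, 4, 5, 10)

I1  is:1  ro:2  ex:7  wr:8
I2  is:2  ro:9  ex:14  wr:15  — RAW R1: wait I1 write@8
I3  is:3  ro:4  ex:5  wr:10  — WAR R0: wait I2 read@9
I4  is:11  ro:12  ex:13  wr:14  — struct: A0 busy until I3 writes@10
I5  is:15  ro:16  ex:17  wr:18  — struct: A0 busy until I4 writes@14
I6  is:19  ro:20  ex:25  wr:26  — WAW R2: wait I5 write@18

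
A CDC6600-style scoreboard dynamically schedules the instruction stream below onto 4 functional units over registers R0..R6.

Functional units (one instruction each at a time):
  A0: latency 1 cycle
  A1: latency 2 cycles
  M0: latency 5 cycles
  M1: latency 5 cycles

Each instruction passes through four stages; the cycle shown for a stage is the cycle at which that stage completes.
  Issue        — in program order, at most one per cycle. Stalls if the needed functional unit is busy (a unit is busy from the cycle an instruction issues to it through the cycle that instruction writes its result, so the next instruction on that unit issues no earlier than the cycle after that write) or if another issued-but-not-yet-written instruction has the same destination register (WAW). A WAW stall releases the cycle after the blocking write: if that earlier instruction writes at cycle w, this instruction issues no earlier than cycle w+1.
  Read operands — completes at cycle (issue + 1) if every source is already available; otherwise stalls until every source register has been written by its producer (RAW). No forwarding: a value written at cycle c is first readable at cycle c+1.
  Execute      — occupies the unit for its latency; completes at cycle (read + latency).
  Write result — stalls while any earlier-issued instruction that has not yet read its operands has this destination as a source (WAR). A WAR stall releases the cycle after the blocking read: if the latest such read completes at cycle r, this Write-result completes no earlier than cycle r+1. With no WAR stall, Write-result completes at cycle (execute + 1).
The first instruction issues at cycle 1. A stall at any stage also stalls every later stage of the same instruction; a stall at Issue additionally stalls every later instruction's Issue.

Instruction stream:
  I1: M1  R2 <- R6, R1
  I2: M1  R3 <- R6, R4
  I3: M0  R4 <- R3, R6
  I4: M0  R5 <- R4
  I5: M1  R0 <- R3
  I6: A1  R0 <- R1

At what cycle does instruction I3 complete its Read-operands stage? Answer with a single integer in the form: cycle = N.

cycle = 17

I1: IS=1 RO=2 EX=7 WR=8
I2: IS=9 RO=10 EX=15 WR=16  [struct: M1 busy until I1 writes@8]
I3: IS=10 RO=17 EX=22 WR=23  [RAW R3: wait I2 write@16]
I4: IS=24 RO=25 EX=30 WR=31  [struct: M0 busy until I3 writes@23]
I5: IS=25 RO=26 EX=31 WR=32
I6: IS=33 RO=34 EX=36 WR=37  [WAW R0: wait I5 write@32]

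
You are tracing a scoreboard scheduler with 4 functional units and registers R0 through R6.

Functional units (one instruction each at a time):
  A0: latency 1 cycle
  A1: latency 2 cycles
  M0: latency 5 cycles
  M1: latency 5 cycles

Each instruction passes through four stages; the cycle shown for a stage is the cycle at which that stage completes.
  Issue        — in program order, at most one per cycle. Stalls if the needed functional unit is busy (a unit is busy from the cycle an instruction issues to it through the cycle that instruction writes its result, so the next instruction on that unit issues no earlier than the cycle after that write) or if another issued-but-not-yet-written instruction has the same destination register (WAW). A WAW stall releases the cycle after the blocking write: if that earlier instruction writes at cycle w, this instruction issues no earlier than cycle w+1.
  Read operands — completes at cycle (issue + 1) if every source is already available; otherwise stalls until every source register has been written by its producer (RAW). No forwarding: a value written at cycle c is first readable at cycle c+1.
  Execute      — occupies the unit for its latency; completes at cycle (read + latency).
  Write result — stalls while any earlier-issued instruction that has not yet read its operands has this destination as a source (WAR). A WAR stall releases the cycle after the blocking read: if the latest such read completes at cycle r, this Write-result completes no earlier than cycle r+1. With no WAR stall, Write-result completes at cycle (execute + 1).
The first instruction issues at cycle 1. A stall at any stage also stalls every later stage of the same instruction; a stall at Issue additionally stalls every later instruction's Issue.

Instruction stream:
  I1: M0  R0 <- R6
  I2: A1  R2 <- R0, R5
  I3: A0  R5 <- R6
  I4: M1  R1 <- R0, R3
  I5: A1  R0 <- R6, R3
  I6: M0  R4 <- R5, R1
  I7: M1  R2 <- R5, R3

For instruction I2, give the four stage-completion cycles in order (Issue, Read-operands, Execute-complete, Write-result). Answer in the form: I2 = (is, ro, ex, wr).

t=1  I1 issues→M0
t=2  I1 reads | I2 issues→A1
t=3  I3 issues→A0
t=4  I3 reads | I4 issues→M1
t=5  I3 exec-done
t=7  I1 exec-done
t=8  I1 writes R0
t=9  I2 reads | I4 reads
t=10  I3 writes R5
t=11  I2 exec-done
t=12  I2 writes R2
t=13  I5 issues→A1
t=14  I4 exec-done | I5 reads | I6 issues→M0
t=15  I4 writes R1
t=16  I5 exec-done | I6 reads | I7 issues→M1
t=17  I5 writes R0 | I7 reads
t=21  I6 exec-done
t=22  I6 writes R4 | I7 exec-done
t=23  I7 writes R2

I2 = (2, 9, 11, 12)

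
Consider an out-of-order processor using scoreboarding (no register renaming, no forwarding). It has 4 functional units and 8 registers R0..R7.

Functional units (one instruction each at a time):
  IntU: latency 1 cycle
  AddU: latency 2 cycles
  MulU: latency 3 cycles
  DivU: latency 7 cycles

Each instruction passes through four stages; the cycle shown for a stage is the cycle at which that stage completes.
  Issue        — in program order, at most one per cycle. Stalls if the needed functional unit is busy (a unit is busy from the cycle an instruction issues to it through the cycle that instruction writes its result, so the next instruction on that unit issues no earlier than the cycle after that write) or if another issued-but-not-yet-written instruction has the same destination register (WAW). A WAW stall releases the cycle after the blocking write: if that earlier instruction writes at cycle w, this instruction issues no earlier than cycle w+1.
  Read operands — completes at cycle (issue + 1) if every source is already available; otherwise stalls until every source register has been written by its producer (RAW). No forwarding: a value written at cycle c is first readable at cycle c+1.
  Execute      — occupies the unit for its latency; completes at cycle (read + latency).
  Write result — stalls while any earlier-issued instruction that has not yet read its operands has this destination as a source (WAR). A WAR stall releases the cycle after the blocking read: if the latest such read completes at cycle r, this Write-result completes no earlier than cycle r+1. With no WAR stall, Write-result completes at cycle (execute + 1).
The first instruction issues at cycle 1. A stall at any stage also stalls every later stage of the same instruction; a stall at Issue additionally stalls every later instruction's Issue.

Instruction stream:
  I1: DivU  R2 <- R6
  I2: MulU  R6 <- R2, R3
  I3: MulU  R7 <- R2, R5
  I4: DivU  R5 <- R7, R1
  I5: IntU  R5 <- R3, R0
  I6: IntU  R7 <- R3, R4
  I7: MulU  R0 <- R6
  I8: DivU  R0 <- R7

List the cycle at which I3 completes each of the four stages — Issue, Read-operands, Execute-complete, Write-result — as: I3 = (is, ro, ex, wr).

I3 = (16, 17, 20, 21)

1) issue 1, read 2, done 9, write 10
2) issue 2, read 11, done 14, write 15  <RAW R2: wait I1 write@10>
3) issue 16, read 17, done 20, write 21  <struct: MulU busy until I2 writes@15>
4) issue 17, read 22, done 29, write 30  <RAW R7: wait I3 write@21>
5) issue 31, read 32, done 33, write 34  <WAW R5: wait I4 write@30>
6) issue 35, read 36, done 37, write 38  <struct: IntU busy until I5 writes@34>
7) issue 36, read 37, done 40, write 41
8) issue 42, read 43, done 50, write 51  <WAW R0: wait I7 write@41>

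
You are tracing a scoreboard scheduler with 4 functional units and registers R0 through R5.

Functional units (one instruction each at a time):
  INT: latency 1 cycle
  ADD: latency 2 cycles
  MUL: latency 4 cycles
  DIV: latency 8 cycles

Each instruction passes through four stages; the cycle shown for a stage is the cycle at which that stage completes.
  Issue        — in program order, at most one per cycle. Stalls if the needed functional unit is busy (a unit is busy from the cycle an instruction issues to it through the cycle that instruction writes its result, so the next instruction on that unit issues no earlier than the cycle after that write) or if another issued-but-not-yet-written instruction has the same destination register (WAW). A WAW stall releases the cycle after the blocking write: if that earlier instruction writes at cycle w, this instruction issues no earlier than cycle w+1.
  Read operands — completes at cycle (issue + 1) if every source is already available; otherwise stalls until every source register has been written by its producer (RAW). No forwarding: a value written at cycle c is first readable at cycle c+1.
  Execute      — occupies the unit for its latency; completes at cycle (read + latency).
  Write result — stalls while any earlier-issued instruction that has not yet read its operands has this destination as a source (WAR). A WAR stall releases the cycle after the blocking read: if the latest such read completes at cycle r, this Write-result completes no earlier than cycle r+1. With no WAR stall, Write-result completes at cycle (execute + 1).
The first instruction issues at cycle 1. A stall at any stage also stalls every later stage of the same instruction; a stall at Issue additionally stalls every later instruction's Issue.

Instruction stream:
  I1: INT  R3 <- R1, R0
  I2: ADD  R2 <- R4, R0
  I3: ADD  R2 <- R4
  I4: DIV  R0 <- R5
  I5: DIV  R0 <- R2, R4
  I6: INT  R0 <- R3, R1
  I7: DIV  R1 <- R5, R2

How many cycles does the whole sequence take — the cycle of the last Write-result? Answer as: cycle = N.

[1] I1→INT
[2] I1 RO · I2→ADD
[3] I1 EX · I2 RO
[4] I1 WR R3
[5] I2 EX
[6] I2 WR R2
[7] I3→ADD
[8] I3 RO · I4→DIV
[9] I4 RO
[10] I3 EX
[11] I3 WR R2
[17] I4 EX
[18] I4 WR R0
[19] I5→DIV
[20] I5 RO
[28] I5 EX
[29] I5 WR R0
[30] I6→INT
[31] I6 RO · I7→DIV
[32] I6 EX · I7 RO
[33] I6 WR R0
[40] I7 EX
[41] I7 WR R1

cycle = 41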